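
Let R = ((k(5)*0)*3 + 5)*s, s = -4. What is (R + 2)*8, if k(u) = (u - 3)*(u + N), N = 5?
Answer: -144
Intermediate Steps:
k(u) = (-3 + u)*(5 + u) (k(u) = (u - 3)*(u + 5) = (-3 + u)*(5 + u))
R = -20 (R = (((-15 + 5² + 2*5)*0)*3 + 5)*(-4) = (((-15 + 25 + 10)*0)*3 + 5)*(-4) = ((20*0)*3 + 5)*(-4) = (0*3 + 5)*(-4) = (0 + 5)*(-4) = 5*(-4) = -20)
(R + 2)*8 = (-20 + 2)*8 = -18*8 = -144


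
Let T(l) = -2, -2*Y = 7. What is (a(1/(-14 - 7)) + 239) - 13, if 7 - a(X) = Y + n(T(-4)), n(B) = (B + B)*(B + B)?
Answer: 441/2 ≈ 220.50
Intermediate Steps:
Y = -7/2 (Y = -½*7 = -7/2 ≈ -3.5000)
n(B) = 4*B² (n(B) = (2*B)*(2*B) = 4*B²)
a(X) = -11/2 (a(X) = 7 - (-7/2 + 4*(-2)²) = 7 - (-7/2 + 4*4) = 7 - (-7/2 + 16) = 7 - 1*25/2 = 7 - 25/2 = -11/2)
(a(1/(-14 - 7)) + 239) - 13 = (-11/2 + 239) - 13 = 467/2 - 13 = 441/2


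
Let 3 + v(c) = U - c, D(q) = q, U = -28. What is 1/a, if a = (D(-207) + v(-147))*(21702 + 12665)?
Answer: -1/3127397 ≈ -3.1975e-7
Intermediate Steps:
v(c) = -31 - c (v(c) = -3 + (-28 - c) = -31 - c)
a = -3127397 (a = (-207 + (-31 - 1*(-147)))*(21702 + 12665) = (-207 + (-31 + 147))*34367 = (-207 + 116)*34367 = -91*34367 = -3127397)
1/a = 1/(-3127397) = -1/3127397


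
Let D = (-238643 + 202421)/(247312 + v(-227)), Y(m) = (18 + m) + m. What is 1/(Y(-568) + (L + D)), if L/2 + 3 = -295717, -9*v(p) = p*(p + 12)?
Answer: -2177003/1290000869672 ≈ -1.6876e-6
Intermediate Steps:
v(p) = -p*(12 + p)/9 (v(p) = -p*(p + 12)/9 = -p*(12 + p)/9)
Y(m) = 18 + 2*m
L = -591440 (L = -6 + 2*(-295717) = -6 - 591434 = -591440)
D = -325998/2177003 (D = (-238643 + 202421)/(247312 - ⅑*(-227)*(12 - 227)) = -36222/(247312 - ⅑*(-227)*(-215)) = -36222/(247312 - 48805/9) = -36222/2177003/9 = -36222*9/2177003 = -325998/2177003 ≈ -0.14975)
1/(Y(-568) + (L + D)) = 1/((18 + 2*(-568)) + (-591440 - 325998/2177003)) = 1/((18 - 1136) - 1287566980318/2177003) = 1/(-1118 - 1287566980318/2177003) = 1/(-1290000869672/2177003) = -2177003/1290000869672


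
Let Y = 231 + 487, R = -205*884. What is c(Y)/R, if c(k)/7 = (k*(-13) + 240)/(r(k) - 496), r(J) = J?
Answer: 31829/20115420 ≈ 0.0015823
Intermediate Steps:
R = -181220
Y = 718
c(k) = 7*(240 - 13*k)/(-496 + k) (c(k) = 7*((k*(-13) + 240)/(k - 496)) = 7*((-13*k + 240)/(-496 + k)) = 7*((240 - 13*k)/(-496 + k)) = 7*(240 - 13*k)/(-496 + k))
c(Y)/R = (7*(240 - 13*718)/(-496 + 718))/(-181220) = (7*(240 - 9334)/222)*(-1/181220) = (7*(1/222)*(-9094))*(-1/181220) = -31829/111*(-1/181220) = 31829/20115420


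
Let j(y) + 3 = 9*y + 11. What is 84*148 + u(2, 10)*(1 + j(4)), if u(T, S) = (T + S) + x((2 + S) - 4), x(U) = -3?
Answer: 12837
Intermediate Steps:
u(T, S) = -3 + S + T (u(T, S) = (T + S) - 3 = (S + T) - 3 = -3 + S + T)
j(y) = 8 + 9*y (j(y) = -3 + (9*y + 11) = -3 + (11 + 9*y) = 8 + 9*y)
84*148 + u(2, 10)*(1 + j(4)) = 84*148 + (-3 + 10 + 2)*(1 + (8 + 9*4)) = 12432 + 9*(1 + (8 + 36)) = 12432 + 9*(1 + 44) = 12432 + 9*45 = 12432 + 405 = 12837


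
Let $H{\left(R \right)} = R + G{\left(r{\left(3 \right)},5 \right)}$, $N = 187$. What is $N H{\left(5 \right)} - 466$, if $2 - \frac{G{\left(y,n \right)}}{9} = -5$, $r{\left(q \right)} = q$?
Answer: $12250$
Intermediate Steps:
$G{\left(y,n \right)} = 63$ ($G{\left(y,n \right)} = 18 - -45 = 18 + 45 = 63$)
$H{\left(R \right)} = 63 + R$ ($H{\left(R \right)} = R + 63 = 63 + R$)
$N H{\left(5 \right)} - 466 = 187 \left(63 + 5\right) - 466 = 187 \cdot 68 - 466 = 12716 - 466 = 12250$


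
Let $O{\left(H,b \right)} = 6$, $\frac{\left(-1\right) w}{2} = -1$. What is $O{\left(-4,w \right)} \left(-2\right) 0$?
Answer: $0$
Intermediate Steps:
$w = 2$ ($w = \left(-2\right) \left(-1\right) = 2$)
$O{\left(-4,w \right)} \left(-2\right) 0 = 6 \left(-2\right) 0 = \left(-12\right) 0 = 0$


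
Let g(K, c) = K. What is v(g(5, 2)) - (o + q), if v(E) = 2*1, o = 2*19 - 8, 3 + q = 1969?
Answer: -1994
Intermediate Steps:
q = 1966 (q = -3 + 1969 = 1966)
o = 30 (o = 38 - 8 = 30)
v(E) = 2
v(g(5, 2)) - (o + q) = 2 - (30 + 1966) = 2 - 1*1996 = 2 - 1996 = -1994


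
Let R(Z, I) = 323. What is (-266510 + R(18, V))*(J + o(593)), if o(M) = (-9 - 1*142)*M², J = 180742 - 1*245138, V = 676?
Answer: 14151404624865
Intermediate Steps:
J = -64396 (J = 180742 - 245138 = -64396)
o(M) = -151*M² (o(M) = (-9 - 142)*M² = -151*M²)
(-266510 + R(18, V))*(J + o(593)) = (-266510 + 323)*(-64396 - 151*593²) = -266187*(-64396 - 151*351649) = -266187*(-64396 - 53098999) = -266187*(-53163395) = 14151404624865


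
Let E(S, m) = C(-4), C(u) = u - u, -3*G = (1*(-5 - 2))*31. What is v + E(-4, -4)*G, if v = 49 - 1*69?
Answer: -20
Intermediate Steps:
G = 217/3 (G = -1*(-5 - 2)*31/3 = -1*(-7)*31/3 = -(-7)*31/3 = -⅓*(-217) = 217/3 ≈ 72.333)
C(u) = 0
E(S, m) = 0
v = -20 (v = 49 - 69 = -20)
v + E(-4, -4)*G = -20 + 0*(217/3) = -20 + 0 = -20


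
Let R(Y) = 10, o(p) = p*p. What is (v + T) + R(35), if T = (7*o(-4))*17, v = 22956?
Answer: 24870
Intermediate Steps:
o(p) = p²
T = 1904 (T = (7*(-4)²)*17 = (7*16)*17 = 112*17 = 1904)
(v + T) + R(35) = (22956 + 1904) + 10 = 24860 + 10 = 24870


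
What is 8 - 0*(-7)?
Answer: 8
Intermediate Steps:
8 - 0*(-7) = 8 - 15*0 = 8 + 0 = 8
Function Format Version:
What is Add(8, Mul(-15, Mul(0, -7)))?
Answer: 8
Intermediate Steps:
Add(8, Mul(-15, Mul(0, -7))) = Add(8, Mul(-15, 0)) = Add(8, 0) = 8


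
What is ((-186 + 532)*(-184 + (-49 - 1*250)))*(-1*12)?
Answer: 2005416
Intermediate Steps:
((-186 + 532)*(-184 + (-49 - 1*250)))*(-1*12) = (346*(-184 + (-49 - 250)))*(-12) = (346*(-184 - 299))*(-12) = (346*(-483))*(-12) = -167118*(-12) = 2005416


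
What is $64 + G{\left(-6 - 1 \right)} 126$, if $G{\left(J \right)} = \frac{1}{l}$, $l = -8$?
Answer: $\frac{193}{4} \approx 48.25$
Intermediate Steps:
$G{\left(J \right)} = - \frac{1}{8}$ ($G{\left(J \right)} = \frac{1}{-8} = - \frac{1}{8}$)
$64 + G{\left(-6 - 1 \right)} 126 = 64 - \frac{63}{4} = \frac{193}{4}$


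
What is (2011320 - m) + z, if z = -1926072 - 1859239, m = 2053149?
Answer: -3827140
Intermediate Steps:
z = -3785311
(2011320 - m) + z = (2011320 - 1*2053149) - 3785311 = (2011320 - 2053149) - 3785311 = -41829 - 3785311 = -3827140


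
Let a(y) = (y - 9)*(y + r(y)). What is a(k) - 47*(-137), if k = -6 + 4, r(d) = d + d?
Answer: 6505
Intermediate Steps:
r(d) = 2*d
k = -2
a(y) = 3*y*(-9 + y) (a(y) = (y - 9)*(y + 2*y) = (-9 + y)*(3*y) = 3*y*(-9 + y))
a(k) - 47*(-137) = 3*(-2)*(-9 - 2) - 47*(-137) = 3*(-2)*(-11) + 6439 = 66 + 6439 = 6505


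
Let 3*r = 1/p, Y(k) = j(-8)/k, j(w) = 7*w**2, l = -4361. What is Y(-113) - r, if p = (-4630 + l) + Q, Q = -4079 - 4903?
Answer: -24155599/6092847 ≈ -3.9646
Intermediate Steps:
Q = -8982
Y(k) = 448/k (Y(k) = (7*(-8)**2)/k = (7*64)/k = 448/k)
p = -17973 (p = (-4630 - 4361) - 8982 = -8991 - 8982 = -17973)
r = -1/53919 (r = (1/3)/(-17973) = (1/3)*(-1/17973) = -1/53919 ≈ -1.8546e-5)
Y(-113) - r = 448/(-113) - 1*(-1/53919) = 448*(-1/113) + 1/53919 = -448/113 + 1/53919 = -24155599/6092847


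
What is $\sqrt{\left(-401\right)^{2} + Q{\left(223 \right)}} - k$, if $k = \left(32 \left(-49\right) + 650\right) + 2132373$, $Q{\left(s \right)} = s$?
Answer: $-2131455 + 16 \sqrt{629} \approx -2.1311 \cdot 10^{6}$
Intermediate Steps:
$k = 2131455$ ($k = \left(-1568 + 650\right) + 2132373 = -918 + 2132373 = 2131455$)
$\sqrt{\left(-401\right)^{2} + Q{\left(223 \right)}} - k = \sqrt{\left(-401\right)^{2} + 223} - 2131455 = \sqrt{160801 + 223} - 2131455 = \sqrt{161024} - 2131455 = 16 \sqrt{629} - 2131455 = -2131455 + 16 \sqrt{629}$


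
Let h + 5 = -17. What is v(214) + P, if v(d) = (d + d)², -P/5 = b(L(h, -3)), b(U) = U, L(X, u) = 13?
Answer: 183119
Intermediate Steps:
h = -22 (h = -5 - 17 = -22)
P = -65 (P = -5*13 = -65)
v(d) = 4*d² (v(d) = (2*d)² = 4*d²)
v(214) + P = 4*214² - 65 = 4*45796 - 65 = 183184 - 65 = 183119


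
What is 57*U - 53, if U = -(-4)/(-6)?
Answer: -91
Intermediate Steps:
U = -⅔ (U = -(-4)*(-1)/6 = -2*⅓ = -⅔ ≈ -0.66667)
57*U - 53 = 57*(-⅔) - 53 = -38 - 53 = -91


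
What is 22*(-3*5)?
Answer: -330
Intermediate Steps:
22*(-3*5) = 22*(-15) = -330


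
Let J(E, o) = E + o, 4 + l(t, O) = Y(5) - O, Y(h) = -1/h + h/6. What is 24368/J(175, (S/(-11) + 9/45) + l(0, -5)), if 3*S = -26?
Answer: 1608288/11723 ≈ 137.19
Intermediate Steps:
S = -26/3 (S = (⅓)*(-26) = -26/3 ≈ -8.6667)
Y(h) = -1/h + h/6 (Y(h) = -1/h + h*(⅙) = -1/h + h/6)
l(t, O) = -101/30 - O (l(t, O) = -4 + ((-1/5 + (⅙)*5) - O) = -4 + ((-1*⅕ + ⅚) - O) = -4 + ((-⅕ + ⅚) - O) = -4 + (19/30 - O) = -101/30 - O)
24368/J(175, (S/(-11) + 9/45) + l(0, -5)) = 24368/(175 + ((-26/3/(-11) + 9/45) + (-101/30 - 1*(-5)))) = 24368/(175 + ((-26/3*(-1/11) + 9*(1/45)) + (-101/30 + 5))) = 24368/(175 + ((26/33 + ⅕) + 49/30)) = 24368/(175 + (163/165 + 49/30)) = 24368/(175 + 173/66) = 24368/(11723/66) = 24368*(66/11723) = 1608288/11723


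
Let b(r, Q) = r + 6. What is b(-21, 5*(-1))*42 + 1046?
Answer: 416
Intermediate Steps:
b(r, Q) = 6 + r
b(-21, 5*(-1))*42 + 1046 = (6 - 21)*42 + 1046 = -15*42 + 1046 = -630 + 1046 = 416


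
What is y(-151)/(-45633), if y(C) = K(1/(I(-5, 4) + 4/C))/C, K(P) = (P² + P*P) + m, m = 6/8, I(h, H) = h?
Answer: 1910651/15878135780892 ≈ 1.2033e-7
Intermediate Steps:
m = ¾ (m = 6*(⅛) = ¾ ≈ 0.75000)
K(P) = ¾ + 2*P² (K(P) = (P² + P*P) + ¾ = (P² + P²) + ¾ = 2*P² + ¾ = ¾ + 2*P²)
y(C) = (¾ + 2/(-5 + 4/C)²)/C (y(C) = (¾ + 2*(1/(-5 + 4/C))²)/C = (¾ + 2/(-5 + 4/C)²)/C)
y(-151)/(-45633) = ((¾)/(-151) + 2*(-151)/(4 - 5*(-151))²)/(-45633) = ((¾)*(-1/151) + 2*(-151)/(4 + 755)²)*(-1/45633) = (-3/604 + 2*(-151)/759²)*(-1/45633) = (-3/604 + 2*(-151)*(1/576081))*(-1/45633) = (-3/604 - 302/576081)*(-1/45633) = -1910651/347952924*(-1/45633) = 1910651/15878135780892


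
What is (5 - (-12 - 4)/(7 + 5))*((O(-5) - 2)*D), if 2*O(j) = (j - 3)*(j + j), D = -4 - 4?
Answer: -5776/3 ≈ -1925.3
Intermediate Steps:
D = -8
O(j) = j*(-3 + j) (O(j) = ((j - 3)*(j + j))/2 = ((-3 + j)*(2*j))/2 = (2*j*(-3 + j))/2 = j*(-3 + j))
(5 - (-12 - 4)/(7 + 5))*((O(-5) - 2)*D) = (5 - (-12 - 4)/(7 + 5))*((-5*(-3 - 5) - 2)*(-8)) = (5 - (-16)/12)*((-5*(-8) - 2)*(-8)) = (5 - (-16)/12)*((40 - 2)*(-8)) = (5 - 1*(-4/3))*(38*(-8)) = (5 + 4/3)*(-304) = (19/3)*(-304) = -5776/3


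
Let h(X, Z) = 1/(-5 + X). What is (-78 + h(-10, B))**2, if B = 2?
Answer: 1371241/225 ≈ 6094.4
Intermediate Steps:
(-78 + h(-10, B))**2 = (-78 + 1/(-5 - 10))**2 = (-78 + 1/(-15))**2 = (-78 - 1/15)**2 = (-1171/15)**2 = 1371241/225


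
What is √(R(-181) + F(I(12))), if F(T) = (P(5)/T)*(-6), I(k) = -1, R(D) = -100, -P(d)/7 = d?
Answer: I*√310 ≈ 17.607*I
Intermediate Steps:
P(d) = -7*d
F(T) = 210/T (F(T) = ((-7*5)/T)*(-6) = -35/T*(-6) = 210/T)
√(R(-181) + F(I(12))) = √(-100 + 210/(-1)) = √(-100 + 210*(-1)) = √(-100 - 210) = √(-310) = I*√310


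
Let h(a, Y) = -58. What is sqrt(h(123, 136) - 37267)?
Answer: 5*I*sqrt(1493) ≈ 193.2*I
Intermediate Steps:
sqrt(h(123, 136) - 37267) = sqrt(-58 - 37267) = sqrt(-37325) = 5*I*sqrt(1493)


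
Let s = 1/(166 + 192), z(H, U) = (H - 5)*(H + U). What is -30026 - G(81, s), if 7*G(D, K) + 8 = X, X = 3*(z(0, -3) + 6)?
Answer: -210237/7 ≈ -30034.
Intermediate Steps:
z(H, U) = (-5 + H)*(H + U)
s = 1/358 ≈ 0.0027933
X = 63 (X = 3*((0**2 - 5*0 - 5*(-3) + 0*(-3)) + 6) = 3*((0 + 0 + 15 + 0) + 6) = 3*(15 + 6) = 3*21 = 63)
G(D, K) = 55/7 (G(D, K) = -8/7 + (1/7)*63 = -8/7 + 9 = 55/7)
-30026 - G(81, s) = -30026 - 1*55/7 = -30026 - 55/7 = -210237/7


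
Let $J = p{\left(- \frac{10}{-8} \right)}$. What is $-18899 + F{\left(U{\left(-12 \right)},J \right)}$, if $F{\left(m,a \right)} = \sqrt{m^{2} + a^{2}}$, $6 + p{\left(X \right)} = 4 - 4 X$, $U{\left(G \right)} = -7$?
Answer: $-18899 + 7 \sqrt{2} \approx -18889.0$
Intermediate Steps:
$p{\left(X \right)} = -2 - 4 X$ ($p{\left(X \right)} = -6 - \left(-4 + 4 X\right) = -2 - 4 X$)
$J = -7$ ($J = -2 - 4 \left(- \frac{10}{-8}\right) = -2 - 4 \left(\left(-10\right) \left(- \frac{1}{8}\right)\right) = -2 - 5 = -7$)
$F{\left(m,a \right)} = \sqrt{a^{2} + m^{2}}$
$-18899 + F{\left(U{\left(-12 \right)},J \right)} = -18899 + \sqrt{\left(-7\right)^{2} + \left(-7\right)^{2}} = -18899 + \sqrt{49 + 49} = -18899 + \sqrt{98} = -18899 + 7 \sqrt{2}$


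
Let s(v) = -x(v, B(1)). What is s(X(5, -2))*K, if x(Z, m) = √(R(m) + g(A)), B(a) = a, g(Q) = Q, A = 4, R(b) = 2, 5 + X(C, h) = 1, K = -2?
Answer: 2*√6 ≈ 4.8990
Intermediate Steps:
X(C, h) = -4 (X(C, h) = -5 + 1 = -4)
x(Z, m) = √6 (x(Z, m) = √(2 + 4) = √6)
s(v) = -√6
s(X(5, -2))*K = -√6*(-2) = 2*√6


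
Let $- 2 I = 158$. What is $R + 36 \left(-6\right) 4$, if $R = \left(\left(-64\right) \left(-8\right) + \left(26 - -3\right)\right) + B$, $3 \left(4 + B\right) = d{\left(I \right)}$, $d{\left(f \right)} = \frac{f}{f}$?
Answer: $- \frac{980}{3} \approx -326.67$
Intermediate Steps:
$I = -79$ ($I = \left(- \frac{1}{2}\right) 158 = -79$)
$d{\left(f \right)} = 1$
$B = - \frac{11}{3}$ ($B = -4 + \frac{1}{3} \cdot 1 = -4 + \frac{1}{3} = - \frac{11}{3} \approx -3.6667$)
$R = \frac{1612}{3}$ ($R = \left(\left(-64\right) \left(-8\right) + \left(26 - -3\right)\right) - \frac{11}{3} = \left(512 + \left(26 + 3\right)\right) - \frac{11}{3} = \left(512 + 29\right) - \frac{11}{3} = 541 - \frac{11}{3} = \frac{1612}{3} \approx 537.33$)
$R + 36 \left(-6\right) 4 = \frac{1612}{3} + 36 \left(-6\right) 4 = \frac{1612}{3} - 864 = - \frac{980}{3}$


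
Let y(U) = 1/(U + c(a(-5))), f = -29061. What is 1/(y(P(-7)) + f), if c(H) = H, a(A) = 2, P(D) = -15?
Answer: -13/377794 ≈ -3.4410e-5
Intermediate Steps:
y(U) = 1/(2 + U) (y(U) = 1/(U + 2) = 1/(2 + U))
1/(y(P(-7)) + f) = 1/(1/(2 - 15) - 29061) = 1/(1/(-13) - 29061) = 1/(-1/13 - 29061) = 1/(-377794/13) = -13/377794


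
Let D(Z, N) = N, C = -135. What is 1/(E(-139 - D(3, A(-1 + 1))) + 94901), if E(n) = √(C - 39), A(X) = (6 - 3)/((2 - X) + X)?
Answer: 94901/9006199975 - I*√174/9006199975 ≈ 1.0537e-5 - 1.4646e-9*I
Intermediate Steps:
A(X) = 3/2
E(n) = I*√174 (E(n) = √(-135 - 39) = √(-174) = I*√174)
1/(E(-139 - D(3, A(-1 + 1))) + 94901) = 1/(I*√174 + 94901) = 1/(94901 + I*√174)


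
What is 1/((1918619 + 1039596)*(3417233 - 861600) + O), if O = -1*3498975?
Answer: 1/7560108376120 ≈ 1.3227e-13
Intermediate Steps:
O = -3498975
1/((1918619 + 1039596)*(3417233 - 861600) + O) = 1/((1918619 + 1039596)*(3417233 - 861600) - 3498975) = 1/(2958215*2555633 - 3498975) = 1/(7560111875095 - 3498975) = 1/7560108376120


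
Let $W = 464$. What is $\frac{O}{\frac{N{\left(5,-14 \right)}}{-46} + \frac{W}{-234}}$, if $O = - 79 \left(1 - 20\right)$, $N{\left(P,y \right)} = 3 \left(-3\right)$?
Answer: $- \frac{8078382}{9619} \approx -839.84$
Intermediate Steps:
$N{\left(P,y \right)} = -9$
$O = 1501$ ($O = - 79 \left(1 - 20\right) = \left(-79\right) \left(-19\right) = 1501$)
$\frac{O}{\frac{N{\left(5,-14 \right)}}{-46} + \frac{W}{-234}} = \frac{1501}{- \frac{9}{-46} + \frac{464}{-234}} = \frac{1501}{\left(-9\right) \left(- \frac{1}{46}\right) + 464 \left(- \frac{1}{234}\right)} = \frac{1501}{\frac{9}{46} - \frac{232}{117}} = \frac{1501}{- \frac{9619}{5382}} = 1501 \left(- \frac{5382}{9619}\right) = - \frac{8078382}{9619}$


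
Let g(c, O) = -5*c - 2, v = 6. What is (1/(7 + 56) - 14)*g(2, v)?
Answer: 3524/21 ≈ 167.81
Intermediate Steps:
g(c, O) = -2 - 5*c
(1/(7 + 56) - 14)*g(2, v) = (1/(7 + 56) - 14)*(-2 - 5*2) = (1/63 - 14)*(-2 - 10) = (1/63 - 14)*(-12) = -881/63*(-12) = 3524/21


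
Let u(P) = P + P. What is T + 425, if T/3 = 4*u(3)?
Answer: 497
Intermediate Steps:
u(P) = 2*P
T = 72 (T = 3*(4*(2*3)) = 3*(4*6) = 3*24 = 72)
T + 425 = 72 + 425 = 497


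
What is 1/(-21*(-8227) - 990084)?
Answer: -1/817317 ≈ -1.2235e-6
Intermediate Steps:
1/(-21*(-8227) - 990084) = 1/(172767 - 990084) = 1/(-817317) = -1/817317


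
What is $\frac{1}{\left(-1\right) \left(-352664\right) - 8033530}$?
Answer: $- \frac{1}{7680866} \approx -1.3019 \cdot 10^{-7}$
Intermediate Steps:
$\frac{1}{\left(-1\right) \left(-352664\right) - 8033530} = \frac{1}{352664 - 8033530} = \frac{1}{-7680866} = - \frac{1}{7680866}$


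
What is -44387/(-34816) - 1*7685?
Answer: -15736269/2048 ≈ -7683.7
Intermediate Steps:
-44387/(-34816) - 1*7685 = -44387*(-1/34816) - 7685 = 2611/2048 - 7685 = -15736269/2048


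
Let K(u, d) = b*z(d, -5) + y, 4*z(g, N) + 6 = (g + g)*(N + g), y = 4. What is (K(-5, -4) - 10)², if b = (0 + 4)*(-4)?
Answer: 72900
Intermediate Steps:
z(g, N) = -3/2 + g*(N + g)/2 (z(g, N) = -3/2 + ((g + g)*(N + g))/4 = -3/2 + ((2*g)*(N + g))/4 = -3/2 + (2*g*(N + g))/4 = -3/2 + g*(N + g)/2)
b = -16 (b = 4*(-4) = -16)
K(u, d) = 28 - 8*d² + 40*d (K(u, d) = -16*(-3/2 + d²/2 + (½)*(-5)*d) + 4 = -16*(-3/2 + d²/2 - 5*d/2) + 4 = (24 - 8*d² + 40*d) + 4 = 28 - 8*d² + 40*d)
(K(-5, -4) - 10)² = ((28 - 8*(-4)² + 40*(-4)) - 10)² = ((28 - 8*16 - 160) - 10)² = ((28 - 128 - 160) - 10)² = (-260 - 10)² = (-270)² = 72900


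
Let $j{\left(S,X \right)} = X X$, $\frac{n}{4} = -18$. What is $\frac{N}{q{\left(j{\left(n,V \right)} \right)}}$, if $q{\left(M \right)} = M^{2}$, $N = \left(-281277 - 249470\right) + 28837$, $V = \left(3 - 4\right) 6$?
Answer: $- \frac{250955}{648} \approx -387.28$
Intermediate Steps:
$V = -6$ ($V = \left(-1\right) 6 = -6$)
$n = -72$ ($n = 4 \left(-18\right) = -72$)
$j{\left(S,X \right)} = X^{2}$
$N = -501910$ ($N = -530747 + 28837 = -501910$)
$\frac{N}{q{\left(j{\left(n,V \right)} \right)}} = - \frac{501910}{\left(\left(-6\right)^{2}\right)^{2}} = - \frac{501910}{36^{2}} = - \frac{501910}{1296} = \left(-501910\right) \frac{1}{1296} = - \frac{250955}{648}$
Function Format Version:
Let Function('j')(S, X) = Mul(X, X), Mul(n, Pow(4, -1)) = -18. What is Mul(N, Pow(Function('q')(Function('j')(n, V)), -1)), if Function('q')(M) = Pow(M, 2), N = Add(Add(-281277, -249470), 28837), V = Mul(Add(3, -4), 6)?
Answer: Rational(-250955, 648) ≈ -387.28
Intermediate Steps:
V = -6 (V = Mul(-1, 6) = -6)
n = -72 (n = Mul(4, -18) = -72)
Function('j')(S, X) = Pow(X, 2)
N = -501910 (N = Add(-530747, 28837) = -501910)
Mul(N, Pow(Function('q')(Function('j')(n, V)), -1)) = Mul(-501910, Pow(Pow(Pow(-6, 2), 2), -1)) = Mul(-501910, Pow(Pow(36, 2), -1)) = Mul(-501910, Pow(1296, -1)) = Mul(-501910, Rational(1, 1296)) = Rational(-250955, 648)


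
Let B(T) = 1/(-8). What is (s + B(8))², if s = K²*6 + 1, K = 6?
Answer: 3010225/64 ≈ 47035.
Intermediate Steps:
s = 217 (s = 6²*6 + 1 = 36*6 + 1 = 216 + 1 = 217)
B(T) = -⅛
(s + B(8))² = (217 - ⅛)² = (1735/8)² = 3010225/64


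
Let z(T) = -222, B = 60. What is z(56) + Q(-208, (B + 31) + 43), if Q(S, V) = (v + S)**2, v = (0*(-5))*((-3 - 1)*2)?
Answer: 43042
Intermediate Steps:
v = 0 (v = 0*(-4*2) = 0*(-8) = 0)
Q(S, V) = S**2 (Q(S, V) = (0 + S)**2 = S**2)
z(56) + Q(-208, (B + 31) + 43) = -222 + (-208)**2 = -222 + 43264 = 43042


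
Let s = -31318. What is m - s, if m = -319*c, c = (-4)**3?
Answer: 51734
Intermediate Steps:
c = -64
m = 20416 (m = -319*(-64) = 20416)
m - s = 20416 - 1*(-31318) = 20416 + 31318 = 51734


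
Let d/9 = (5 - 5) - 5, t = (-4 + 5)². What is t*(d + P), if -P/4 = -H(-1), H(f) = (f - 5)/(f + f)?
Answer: -33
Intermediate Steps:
t = 1 (t = 1² = 1)
d = -45 (d = 9*((5 - 5) - 5) = 9*(0 - 5) = 9*(-5) = -45)
H(f) = (-5 + f)/(2*f) (H(f) = (-5 + f)/((2*f)) = (-5 + f)*(1/(2*f)) = (-5 + f)/(2*f))
P = 12 (P = -(-4)*(½)*(-5 - 1)/(-1) = -(-4)*(½)*(-1)*(-6) = -(-4)*3 = -4*(-3) = 12)
t*(d + P) = 1*(-45 + 12) = 1*(-33) = -33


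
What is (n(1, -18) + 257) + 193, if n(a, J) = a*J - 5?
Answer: 427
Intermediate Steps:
n(a, J) = -5 + J*a (n(a, J) = J*a - 5 = -5 + J*a)
(n(1, -18) + 257) + 193 = ((-5 - 18*1) + 257) + 193 = ((-5 - 18) + 257) + 193 = (-23 + 257) + 193 = 234 + 193 = 427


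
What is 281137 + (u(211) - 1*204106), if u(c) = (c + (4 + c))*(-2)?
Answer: 76179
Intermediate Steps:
u(c) = -8 - 4*c (u(c) = (4 + 2*c)*(-2) = -8 - 4*c)
281137 + (u(211) - 1*204106) = 281137 + ((-8 - 4*211) - 1*204106) = 281137 + ((-8 - 844) - 204106) = 281137 + (-852 - 204106) = 281137 - 204958 = 76179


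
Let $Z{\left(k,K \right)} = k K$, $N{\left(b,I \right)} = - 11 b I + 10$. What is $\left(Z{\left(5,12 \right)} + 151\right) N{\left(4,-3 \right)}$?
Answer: $29962$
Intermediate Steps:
$N{\left(b,I \right)} = 10 - 11 I b$ ($N{\left(b,I \right)} = - 11 I b + 10 = 10 - 11 I b$)
$Z{\left(k,K \right)} = K k$
$\left(Z{\left(5,12 \right)} + 151\right) N{\left(4,-3 \right)} = \left(12 \cdot 5 + 151\right) \left(10 - \left(-33\right) 4\right) = \left(60 + 151\right) \left(10 + 132\right) = 211 \cdot 142 = 29962$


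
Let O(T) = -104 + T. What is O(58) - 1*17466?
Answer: -17512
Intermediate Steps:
O(58) - 1*17466 = (-104 + 58) - 1*17466 = -46 - 17466 = -17512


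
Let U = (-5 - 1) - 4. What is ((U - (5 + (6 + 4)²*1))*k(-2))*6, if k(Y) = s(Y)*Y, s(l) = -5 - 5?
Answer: -13800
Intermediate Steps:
s(l) = -10
k(Y) = -10*Y
U = -10 (U = -6 - 4 = -10)
((U - (5 + (6 + 4)²*1))*k(-2))*6 = ((-10 - (5 + (6 + 4)²*1))*(-10*(-2)))*6 = ((-10 - (5 + 10²*1))*20)*6 = ((-10 - (5 + 100*1))*20)*6 = ((-10 - (5 + 100))*20)*6 = ((-10 - 1*105)*20)*6 = ((-10 - 105)*20)*6 = -115*20*6 = -2300*6 = -13800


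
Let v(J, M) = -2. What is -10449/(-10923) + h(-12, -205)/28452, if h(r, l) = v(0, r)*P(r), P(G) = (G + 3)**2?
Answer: 16418079/17265622 ≈ 0.95091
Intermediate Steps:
P(G) = (3 + G)**2
h(r, l) = -2*(3 + r)**2
-10449/(-10923) + h(-12, -205)/28452 = -10449/(-10923) - 2*(3 - 12)**2/28452 = -10449*(-1/10923) - 2*(-9)**2*(1/28452) = 3483/3641 - 2*81*(1/28452) = 3483/3641 - 162*1/28452 = 3483/3641 - 27/4742 = 16418079/17265622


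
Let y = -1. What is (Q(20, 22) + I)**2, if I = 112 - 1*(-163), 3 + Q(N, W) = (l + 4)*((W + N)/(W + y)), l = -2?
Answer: 76176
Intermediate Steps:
Q(N, W) = -3 + 2*(N + W)/(-1 + W) (Q(N, W) = -3 + (-2 + 4)*((W + N)/(W - 1)) = -3 + 2*((N + W)/(-1 + W)) = -3 + 2*(N + W)/(-1 + W))
I = 275 (I = 112 + 163 = 275)
(Q(20, 22) + I)**2 = ((3 - 1*22 + 2*20)/(-1 + 22) + 275)**2 = ((3 - 22 + 40)/21 + 275)**2 = ((1/21)*21 + 275)**2 = (1 + 275)**2 = 276**2 = 76176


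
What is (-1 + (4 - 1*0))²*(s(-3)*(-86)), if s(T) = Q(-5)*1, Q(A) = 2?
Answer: -1548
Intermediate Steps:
s(T) = 2 (s(T) = 2*1 = 2)
(-1 + (4 - 1*0))²*(s(-3)*(-86)) = (-1 + (4 - 1*0))²*(2*(-86)) = (-1 + (4 + 0))²*(-172) = (-1 + 4)²*(-172) = 3²*(-172) = 9*(-172) = -1548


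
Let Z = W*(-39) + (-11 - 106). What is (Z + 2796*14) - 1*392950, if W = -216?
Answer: -345499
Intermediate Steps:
Z = 8307 (Z = -216*(-39) + (-11 - 106) = 8424 - 117 = 8307)
(Z + 2796*14) - 1*392950 = (8307 + 2796*14) - 1*392950 = (8307 + 39144) - 392950 = 47451 - 392950 = -345499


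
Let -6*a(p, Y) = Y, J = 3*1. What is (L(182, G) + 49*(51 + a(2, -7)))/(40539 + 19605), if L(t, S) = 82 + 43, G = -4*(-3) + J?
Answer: 16087/360864 ≈ 0.044579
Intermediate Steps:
J = 3
a(p, Y) = -Y/6
G = 15 (G = -4*(-3) + 3 = 12 + 3 = 15)
L(t, S) = 125
(L(182, G) + 49*(51 + a(2, -7)))/(40539 + 19605) = (125 + 49*(51 - ⅙*(-7)))/(40539 + 19605) = (125 + 49*(51 + 7/6))/60144 = (125 + 49*(313/6))*(1/60144) = (125 + 15337/6)*(1/60144) = (16087/6)*(1/60144) = 16087/360864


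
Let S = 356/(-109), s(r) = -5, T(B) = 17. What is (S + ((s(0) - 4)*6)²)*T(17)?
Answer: 5397296/109 ≈ 49517.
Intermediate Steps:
S = -356/109 (S = 356*(-1/109) = -356/109 ≈ -3.2661)
(S + ((s(0) - 4)*6)²)*T(17) = (-356/109 + ((-5 - 4)*6)²)*17 = (-356/109 + (-9*6)²)*17 = (-356/109 + (-54)²)*17 = (-356/109 + 2916)*17 = (317488/109)*17 = 5397296/109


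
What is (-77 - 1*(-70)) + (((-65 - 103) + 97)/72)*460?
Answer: -8291/18 ≈ -460.61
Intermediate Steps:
(-77 - 1*(-70)) + (((-65 - 103) + 97)/72)*460 = (-77 + 70) + ((-168 + 97)*(1/72))*460 = -7 - 71*1/72*460 = -7 - 71/72*460 = -7 - 8165/18 = -8291/18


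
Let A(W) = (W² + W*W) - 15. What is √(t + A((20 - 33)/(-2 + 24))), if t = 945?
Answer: √450458/22 ≈ 30.507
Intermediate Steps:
A(W) = -15 + 2*W² (A(W) = (W² + W²) - 15 = 2*W² - 15 = -15 + 2*W²)
√(t + A((20 - 33)/(-2 + 24))) = √(945 + (-15 + 2*((20 - 33)/(-2 + 24))²)) = √(945 + (-15 + 2*(-13/22)²)) = √(945 + (-15 + 2*(169/484))) = √(945 + (-15 + 169/242)) = √(945 - 3461/242) = √(225229/242) = √450458/22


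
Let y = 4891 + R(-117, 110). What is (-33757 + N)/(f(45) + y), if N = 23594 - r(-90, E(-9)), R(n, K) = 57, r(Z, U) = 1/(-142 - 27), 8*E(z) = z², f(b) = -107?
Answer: -1717546/818129 ≈ -2.0994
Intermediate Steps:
E(z) = z²/8
r(Z, U) = -1/169 (r(Z, U) = 1/(-169) = -1/169)
N = 3987387/169 (N = 23594 - 1*(-1/169) = 23594 + 1/169 = 3987387/169 ≈ 23594.)
y = 4948 (y = 4891 + 57 = 4948)
(-33757 + N)/(f(45) + y) = (-33757 + 3987387/169)/(-107 + 4948) = -1717546/169/4841 = -1717546/169*1/4841 = -1717546/818129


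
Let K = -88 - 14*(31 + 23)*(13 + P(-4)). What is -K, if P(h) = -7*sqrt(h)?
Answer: 9916 - 10584*I ≈ 9916.0 - 10584.0*I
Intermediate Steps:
K = -9916 + 10584*I (K = -88 - 14*(31 + 23)*(13 - 14*I) = -88 - 756*(13 - 14*I) = -88 - 14*(702 - 756*I) = -88 + (-9828 + 10584*I) = -9916 + 10584*I ≈ -9916.0 + 10584.0*I)
-K = -(-9916 + 10584*I) = 9916 - 10584*I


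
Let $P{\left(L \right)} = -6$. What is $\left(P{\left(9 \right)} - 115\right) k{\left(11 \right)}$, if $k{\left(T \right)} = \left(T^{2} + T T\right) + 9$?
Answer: $-30371$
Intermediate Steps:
$k{\left(T \right)} = 9 + 2 T^{2}$ ($k{\left(T \right)} = \left(T^{2} + T^{2}\right) + 9 = 2 T^{2} + 9 = 9 + 2 T^{2}$)
$\left(P{\left(9 \right)} - 115\right) k{\left(11 \right)} = \left(-6 - 115\right) \left(9 + 2 \cdot 11^{2}\right) = - 121 \left(9 + 2 \cdot 121\right) = - 121 \left(9 + 242\right) = \left(-121\right) 251 = -30371$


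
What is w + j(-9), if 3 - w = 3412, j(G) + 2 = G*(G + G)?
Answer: -3249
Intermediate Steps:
j(G) = -2 + 2*G² (j(G) = -2 + G*(G + G) = -2 + G*(2*G) = -2 + 2*G²)
w = -3409 (w = 3 - 1*3412 = 3 - 3412 = -3409)
w + j(-9) = -3409 + (-2 + 2*(-9)²) = -3409 + (-2 + 2*81) = -3409 + (-2 + 162) = -3409 + 160 = -3249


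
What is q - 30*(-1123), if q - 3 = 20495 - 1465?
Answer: 52723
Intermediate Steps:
q = 19033 (q = 3 + (20495 - 1465) = 3 + 19030 = 19033)
q - 30*(-1123) = 19033 - 30*(-1123) = 19033 - 1*(-33690) = 19033 + 33690 = 52723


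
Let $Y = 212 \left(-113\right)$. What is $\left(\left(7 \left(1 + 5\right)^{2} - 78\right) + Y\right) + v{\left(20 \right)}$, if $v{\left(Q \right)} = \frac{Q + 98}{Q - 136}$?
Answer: $- \frac{1379415}{58} \approx -23783.0$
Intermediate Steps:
$Y = -23956$
$v{\left(Q \right)} = \frac{98 + Q}{-136 + Q}$
$\left(\left(7 \left(1 + 5\right)^{2} - 78\right) + Y\right) + v{\left(20 \right)} = \left(\left(7 \left(1 + 5\right)^{2} - 78\right) - 23956\right) + \frac{98 + 20}{-136 + 20} = \left(\left(7 \cdot 6^{2} - 78\right) - 23956\right) + \frac{1}{-116} \cdot 118 = \left(\left(7 \cdot 36 - 78\right) - 23956\right) - \frac{59}{58} = \left(\left(252 - 78\right) - 23956\right) - \frac{59}{58} = \left(174 - 23956\right) - \frac{59}{58} = -23782 - \frac{59}{58} = - \frac{1379415}{58}$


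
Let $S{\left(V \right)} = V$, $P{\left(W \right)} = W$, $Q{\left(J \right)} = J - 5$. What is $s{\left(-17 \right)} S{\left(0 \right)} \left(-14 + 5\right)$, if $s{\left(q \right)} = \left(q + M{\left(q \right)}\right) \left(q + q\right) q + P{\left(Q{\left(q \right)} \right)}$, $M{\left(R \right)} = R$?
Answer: $0$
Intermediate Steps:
$Q{\left(J \right)} = -5 + J$ ($Q{\left(J \right)} = J - 5 = -5 + J$)
$s{\left(q \right)} = -5 + q + 4 q^{3}$ ($s{\left(q \right)} = \left(q + q\right) \left(q + q\right) q + \left(-5 + q\right) = 2 q 2 q q + \left(-5 + q\right) = 4 q^{2} q + \left(-5 + q\right) = 4 q^{3} + \left(-5 + q\right) = -5 + q + 4 q^{3}$)
$s{\left(-17 \right)} S{\left(0 \right)} \left(-14 + 5\right) = \left(-5 - 17 + 4 \left(-17\right)^{3}\right) 0 \left(-14 + 5\right) = \left(-5 - 17 + 4 \left(-4913\right)\right) 0 \left(-9\right) = \left(-5 - 17 - 19652\right) 0 = \left(-19674\right) 0 = 0$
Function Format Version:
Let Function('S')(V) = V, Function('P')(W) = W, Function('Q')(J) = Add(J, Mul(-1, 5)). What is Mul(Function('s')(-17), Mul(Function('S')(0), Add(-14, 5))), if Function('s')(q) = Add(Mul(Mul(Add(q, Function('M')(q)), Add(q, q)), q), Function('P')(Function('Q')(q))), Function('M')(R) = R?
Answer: 0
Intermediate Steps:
Function('Q')(J) = Add(-5, J) (Function('Q')(J) = Add(J, -5) = Add(-5, J))
Function('s')(q) = Add(-5, q, Mul(4, Pow(q, 3))) (Function('s')(q) = Add(Mul(Mul(Add(q, q), Add(q, q)), q), Add(-5, q)) = Add(Mul(Mul(Mul(2, q), Mul(2, q)), q), Add(-5, q)) = Add(Mul(Mul(4, Pow(q, 2)), q), Add(-5, q)) = Add(Mul(4, Pow(q, 3)), Add(-5, q)) = Add(-5, q, Mul(4, Pow(q, 3))))
Mul(Function('s')(-17), Mul(Function('S')(0), Add(-14, 5))) = Mul(Add(-5, -17, Mul(4, Pow(-17, 3))), Mul(0, Add(-14, 5))) = Mul(Add(-5, -17, Mul(4, -4913)), Mul(0, -9)) = Mul(Add(-5, -17, -19652), 0) = Mul(-19674, 0) = 0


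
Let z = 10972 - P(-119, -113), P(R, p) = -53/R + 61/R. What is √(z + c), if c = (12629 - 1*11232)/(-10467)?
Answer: √1891381072708253/415191 ≈ 104.75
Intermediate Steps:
P(R, p) = 8/R
z = 1305676/119 (z = 10972 - 8/(-119) = 10972 - 8*(-1)/119 = 10972 - 1*(-8/119) = 10972 + 8/119 = 1305676/119 ≈ 10972.)
c = -1397/10467 (c = (12629 - 11232)*(-1/10467) = 1397*(-1/10467) = -1397/10467 ≈ -0.13347)
√(z + c) = √(1305676/119 - 1397/10467) = √(13666344449/1245573) = √1891381072708253/415191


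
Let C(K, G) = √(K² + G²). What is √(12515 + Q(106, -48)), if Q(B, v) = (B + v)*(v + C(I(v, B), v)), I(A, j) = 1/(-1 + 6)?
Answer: √(243275 + 290*√57601)/5 ≈ 111.87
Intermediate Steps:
I(A, j) = ⅕ (I(A, j) = 1/5 = ⅕)
C(K, G) = √(G² + K²)
Q(B, v) = (B + v)*(v + √(1/25 + v²)) (Q(B, v) = (B + v)*(v + √(v² + (⅕)²)) = (B + v)*(v + √(v² + 1/25)) = (B + v)*(v + √(1/25 + v²)))
√(12515 + Q(106, -48)) = √(12515 + ((-48)² + 106*(-48) + (⅕)*106*√(1 + 25*(-48)²) + (⅕)*(-48)*√(1 + 25*(-48)²))) = √(12515 + (2304 - 5088 + (⅕)*106*√(1 + 25*2304) + (⅕)*(-48)*√(1 + 25*2304))) = √(12515 + (2304 - 5088 + (⅕)*106*√(1 + 57600) + (⅕)*(-48)*√(1 + 57600))) = √(12515 + (2304 - 5088 + (⅕)*106*√57601 + (⅕)*(-48)*√57601)) = √(12515 + (2304 - 5088 + 106*√57601/5 - 48*√57601/5)) = √(12515 + (-2784 + 58*√57601/5)) = √(9731 + 58*√57601/5)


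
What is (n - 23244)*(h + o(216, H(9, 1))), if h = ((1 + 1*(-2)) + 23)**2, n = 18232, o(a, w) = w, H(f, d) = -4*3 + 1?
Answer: -2370676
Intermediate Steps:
H(f, d) = -11 (H(f, d) = -12 + 1 = -11)
h = 484 (h = ((1 - 2) + 23)**2 = (-1 + 23)**2 = 22**2 = 484)
(n - 23244)*(h + o(216, H(9, 1))) = (18232 - 23244)*(484 - 11) = -5012*473 = -2370676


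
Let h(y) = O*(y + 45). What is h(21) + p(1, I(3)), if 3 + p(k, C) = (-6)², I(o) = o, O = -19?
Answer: -1221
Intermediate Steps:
p(k, C) = 33 (p(k, C) = -3 + (-6)² = -3 + 36 = 33)
h(y) = -855 - 19*y (h(y) = -19*(y + 45) = -19*(45 + y) = -855 - 19*y)
h(21) + p(1, I(3)) = (-855 - 19*21) + 33 = (-855 - 399) + 33 = -1254 + 33 = -1221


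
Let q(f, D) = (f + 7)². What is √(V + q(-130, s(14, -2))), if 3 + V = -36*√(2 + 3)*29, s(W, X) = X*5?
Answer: √(15126 - 1044*√5) ≈ 113.10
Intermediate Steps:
s(W, X) = 5*X
q(f, D) = (7 + f)²
V = -3 - 1044*√5 (V = -3 - 36*√(2 + 3)*29 = -3 - 36*√5*29 = -3 - 1044*√5 ≈ -2337.5)
√(V + q(-130, s(14, -2))) = √((-3 - 1044*√5) + (7 - 130)²) = √((-3 - 1044*√5) + (-123)²) = √((-3 - 1044*√5) + 15129) = √(15126 - 1044*√5)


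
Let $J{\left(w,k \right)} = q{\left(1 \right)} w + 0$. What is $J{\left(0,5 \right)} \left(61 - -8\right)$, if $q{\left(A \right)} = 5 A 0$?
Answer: $0$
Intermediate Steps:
$q{\left(A \right)} = 0$
$J{\left(w,k \right)} = 0$ ($J{\left(w,k \right)} = 0 w + 0 = 0 + 0 = 0$)
$J{\left(0,5 \right)} \left(61 - -8\right) = 0 \left(61 - -8\right) = 0 \left(61 + 8\right) = 0 \cdot 69 = 0$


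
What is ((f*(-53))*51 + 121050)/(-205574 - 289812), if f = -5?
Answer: -134565/495386 ≈ -0.27164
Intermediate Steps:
((f*(-53))*51 + 121050)/(-205574 - 289812) = (-5*(-53)*51 + 121050)/(-205574 - 289812) = (265*51 + 121050)/(-495386) = (13515 + 121050)*(-1/495386) = 134565*(-1/495386) = -134565/495386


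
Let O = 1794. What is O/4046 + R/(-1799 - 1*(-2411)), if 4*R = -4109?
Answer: -359803/291312 ≈ -1.2351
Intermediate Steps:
R = -4109/4 (R = (¼)*(-4109) = -4109/4 ≈ -1027.3)
O/4046 + R/(-1799 - 1*(-2411)) = 1794/4046 - 4109/(4*(-1799 - 1*(-2411))) = 1794*(1/4046) - 4109/(4*(-1799 + 2411)) = 897/2023 - 4109/4/612 = 897/2023 - 4109/4*1/612 = 897/2023 - 4109/2448 = -359803/291312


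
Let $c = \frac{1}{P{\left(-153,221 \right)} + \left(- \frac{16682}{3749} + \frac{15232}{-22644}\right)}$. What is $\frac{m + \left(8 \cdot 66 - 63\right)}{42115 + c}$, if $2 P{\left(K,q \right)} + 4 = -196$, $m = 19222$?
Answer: $\frac{2583654589834}{5527027402513} \approx 0.46746$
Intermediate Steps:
$P{\left(K,q \right)} = -100$ ($P{\left(K,q \right)} = -2 + \frac{1}{2} \left(-196\right) = -2 - 98 = -100$)
$c = - \frac{1248417}{131236582}$ ($c = \frac{1}{-100 + \left(- \frac{16682}{3749} + \frac{15232}{-22644}\right)} = \frac{1}{-100 + \left(\left(-16682\right) \frac{1}{3749} + 15232 \left(- \frac{1}{22644}\right)\right)} = \frac{1}{-100 - \frac{6394882}{1248417}} = \frac{1}{- \frac{131236582}{1248417}} = - \frac{1248417}{131236582} \approx -0.0095127$)
$\frac{m + \left(8 \cdot 66 - 63\right)}{42115 + c} = \frac{19222 + \left(8 \cdot 66 - 63\right)}{42115 - \frac{1248417}{131236582}} = \frac{19222 + \left(528 - 63\right)}{\frac{5527027402513}{131236582}} = \left(19222 + 465\right) \frac{131236582}{5527027402513} = 19687 \cdot \frac{131236582}{5527027402513} = \frac{2583654589834}{5527027402513}$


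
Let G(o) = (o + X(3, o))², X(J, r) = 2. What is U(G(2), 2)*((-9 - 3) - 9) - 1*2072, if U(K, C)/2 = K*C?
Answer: -3416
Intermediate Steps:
G(o) = (2 + o)² (G(o) = (o + 2)² = (2 + o)²)
U(K, C) = 2*C*K (U(K, C) = 2*(K*C) = 2*(C*K) = 2*C*K)
U(G(2), 2)*((-9 - 3) - 9) - 1*2072 = (2*2*(2 + 2)²)*((-9 - 3) - 9) - 1*2072 = (2*2*4²)*(-12 - 9) - 2072 = (2*2*16)*(-21) - 2072 = 64*(-21) - 2072 = -1344 - 2072 = -3416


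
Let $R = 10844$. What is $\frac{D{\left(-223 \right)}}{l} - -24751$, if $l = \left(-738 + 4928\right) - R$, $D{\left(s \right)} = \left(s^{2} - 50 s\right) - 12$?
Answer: $\frac{54877429}{2218} \approx 24742.0$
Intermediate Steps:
$D{\left(s \right)} = -12 + s^{2} - 50 s$
$l = -6654$ ($l = \left(-738 + 4928\right) - 10844 = 4190 - 10844 = -6654$)
$\frac{D{\left(-223 \right)}}{l} - -24751 = \frac{-12 + \left(-223\right)^{2} - -11150}{-6654} - -24751 = \left(-12 + 49729 + 11150\right) \left(- \frac{1}{6654}\right) + 24751 = 60867 \left(- \frac{1}{6654}\right) + 24751 = - \frac{20289}{2218} + 24751 = \frac{54877429}{2218}$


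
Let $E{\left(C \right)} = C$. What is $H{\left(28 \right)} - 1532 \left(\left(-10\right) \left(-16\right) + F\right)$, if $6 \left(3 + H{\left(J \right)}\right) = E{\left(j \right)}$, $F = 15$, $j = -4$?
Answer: $- \frac{804311}{3} \approx -2.681 \cdot 10^{5}$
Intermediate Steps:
$H{\left(J \right)} = - \frac{11}{3}$ ($H{\left(J \right)} = -3 + \frac{1}{6} \left(-4\right) = -3 - \frac{2}{3} = - \frac{11}{3}$)
$H{\left(28 \right)} - 1532 \left(\left(-10\right) \left(-16\right) + F\right) = - \frac{11}{3} - 1532 \left(\left(-10\right) \left(-16\right) + 15\right) = - \frac{11}{3} - 1532 \left(160 + 15\right) = - \frac{11}{3} - 268100 = - \frac{804311}{3}$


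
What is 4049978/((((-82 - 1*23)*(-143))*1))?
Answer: 4049978/15015 ≈ 269.73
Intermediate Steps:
4049978/((((-82 - 1*23)*(-143))*1)) = 4049978/((((-82 - 23)*(-143))*1)) = 4049978/((-105*(-143)*1)) = 4049978/((15015*1)) = 4049978/15015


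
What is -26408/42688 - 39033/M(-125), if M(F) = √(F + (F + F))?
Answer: -3301/5336 + 13011*I*√15/25 ≈ -0.61863 + 2015.7*I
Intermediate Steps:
M(F) = √3*√F (M(F) = √(F + 2*F) = √(3*F) = √3*√F)
-26408/42688 - 39033/M(-125) = -26408/42688 - 39033*(-I*√15/75) = -26408*1/42688 - 39033*(-I*√15/75) = -3301/5336 - 39033*(-I*√15/75) = -3301/5336 - (-13011)*I*√15/25 = -3301/5336 + 13011*I*√15/25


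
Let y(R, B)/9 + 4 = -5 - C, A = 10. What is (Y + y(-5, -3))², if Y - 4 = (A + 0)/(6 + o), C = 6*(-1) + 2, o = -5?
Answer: 961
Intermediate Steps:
C = -4 (C = -6 + 2 = -4)
y(R, B) = -45 (y(R, B) = -36 + 9*(-5 - 1*(-4)) = -36 + 9*(-5 + 4) = -36 + 9*(-1) = -36 - 9 = -45)
Y = 14 (Y = 4 + (10 + 0)/(6 - 5) = 4 + 10/1 = 4 + 10*1 = 4 + 10 = 14)
(Y + y(-5, -3))² = (14 - 45)² = (-31)² = 961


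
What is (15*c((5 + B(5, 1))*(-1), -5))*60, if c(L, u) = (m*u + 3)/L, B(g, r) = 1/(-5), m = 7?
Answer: 6000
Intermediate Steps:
B(g, r) = -⅕
c(L, u) = (3 + 7*u)/L (c(L, u) = (7*u + 3)/L = (3 + 7*u)/L)
(15*c((5 + B(5, 1))*(-1), -5))*60 = (15*((3 + 7*(-5))/(((5 - ⅕)*(-1)))))*60 = (15*((3 - 35)/(((24/5)*(-1)))))*60 = (15*(-32/(-24/5)))*60 = (15*(-5/24*(-32)))*60 = (15*(20/3))*60 = 100*60 = 6000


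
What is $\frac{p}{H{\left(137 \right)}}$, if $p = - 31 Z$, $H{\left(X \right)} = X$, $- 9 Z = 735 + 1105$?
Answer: $\frac{57040}{1233} \approx 46.261$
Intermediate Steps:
$Z = - \frac{1840}{9}$ ($Z = - \frac{735 + 1105}{9} = \left(- \frac{1}{9}\right) 1840 = - \frac{1840}{9} \approx -204.44$)
$p = \frac{57040}{9}$ ($p = \left(-31\right) \left(- \frac{1840}{9}\right) = \frac{57040}{9} \approx 6337.8$)
$\frac{p}{H{\left(137 \right)}} = \frac{57040}{9 \cdot 137} = \frac{57040}{9} \cdot \frac{1}{137} = \frac{57040}{1233}$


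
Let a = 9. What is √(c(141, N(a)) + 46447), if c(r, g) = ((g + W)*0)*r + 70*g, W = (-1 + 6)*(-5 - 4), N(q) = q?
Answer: √47077 ≈ 216.97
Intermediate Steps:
W = -45 (W = 5*(-9) = -45)
c(r, g) = 70*g (c(r, g) = ((g - 45)*0)*r + 70*g = ((-45 + g)*0)*r + 70*g = 0*r + 70*g = 0 + 70*g = 70*g)
√(c(141, N(a)) + 46447) = √(70*9 + 46447) = √(630 + 46447) = √47077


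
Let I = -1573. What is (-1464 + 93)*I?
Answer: 2156583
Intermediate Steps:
(-1464 + 93)*I = (-1464 + 93)*(-1573) = -1371*(-1573) = 2156583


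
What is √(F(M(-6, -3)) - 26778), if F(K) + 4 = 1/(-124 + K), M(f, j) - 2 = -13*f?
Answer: I*√12962499/22 ≈ 163.65*I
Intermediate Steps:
M(f, j) = 2 - 13*f
F(K) = -4 + 1/(-124 + K)
√(F(M(-6, -3)) - 26778) = √((497 - 4*(2 - 13*(-6)))/(-124 + (2 - 13*(-6))) - 26778) = √((497 - 4*(2 + 78))/(-124 + (2 + 78)) - 26778) = √((497 - 4*80)/(-124 + 80) - 26778) = √((497 - 320)/(-44) - 26778) = √(-1/44*177 - 26778) = √(-177/44 - 26778) = √(-1178409/44) = I*√12962499/22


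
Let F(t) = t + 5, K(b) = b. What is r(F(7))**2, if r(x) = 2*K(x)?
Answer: 576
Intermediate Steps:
F(t) = 5 + t
r(x) = 2*x
r(F(7))**2 = (2*(5 + 7))**2 = (2*12)**2 = 24**2 = 576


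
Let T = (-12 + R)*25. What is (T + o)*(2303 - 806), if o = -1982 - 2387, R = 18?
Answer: -6315843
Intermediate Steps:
T = 150 (T = (-12 + 18)*25 = 6*25 = 150)
o = -4369
(T + o)*(2303 - 806) = (150 - 4369)*(2303 - 806) = -4219*1497 = -6315843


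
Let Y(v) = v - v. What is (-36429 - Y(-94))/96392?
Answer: -36429/96392 ≈ -0.37793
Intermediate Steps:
Y(v) = 0
(-36429 - Y(-94))/96392 = (-36429 - 1*0)/96392 = (-36429 + 0)*(1/96392) = -36429*1/96392 = -36429/96392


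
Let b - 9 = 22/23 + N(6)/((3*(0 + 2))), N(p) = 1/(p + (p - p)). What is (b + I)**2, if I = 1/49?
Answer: 164763739921/1646087184 ≈ 100.09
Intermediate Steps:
N(p) = 1/p (N(p) = 1/(p + 0) = 1/p)
b = 8267/828 (b = 9 + (22/23 + 1/(6*((3*(0 + 2))))) = 9 + (22*(1/23) + 1/(6*((3*2)))) = 9 + (22/23 + (1/6)/6) = 9 + (22/23 + (1/6)*(1/6)) = 9 + (22/23 + 1/36) = 9 + 815/828 = 8267/828 ≈ 9.9843)
I = 1/49 ≈ 0.020408
(b + I)**2 = (8267/828 + 1/49)**2 = (405911/40572)**2 = 164763739921/1646087184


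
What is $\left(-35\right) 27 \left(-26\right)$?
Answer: $24570$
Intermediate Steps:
$\left(-35\right) 27 \left(-26\right) = \left(-945\right) \left(-26\right) = 24570$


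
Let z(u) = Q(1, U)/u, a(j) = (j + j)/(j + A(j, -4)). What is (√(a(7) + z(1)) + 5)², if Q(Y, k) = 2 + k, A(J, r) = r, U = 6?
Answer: (15 + √114)²/9 ≈ 73.257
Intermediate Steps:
a(j) = 2*j/(-4 + j) (a(j) = (j + j)/(j - 4) = (2*j)/(-4 + j) = 2*j/(-4 + j))
z(u) = 8/u (z(u) = (2 + 6)/u = 8/u)
(√(a(7) + z(1)) + 5)² = (√(2*7/(-4 + 7) + 8/1) + 5)² = (√(2*7/3 + 8*1) + 5)² = (√(2*7*(⅓) + 8) + 5)² = (√(14/3 + 8) + 5)² = (√(38/3) + 5)² = (√114/3 + 5)² = (5 + √114/3)²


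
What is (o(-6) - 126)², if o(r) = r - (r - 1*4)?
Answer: 14884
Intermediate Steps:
o(r) = 4 (o(r) = r - (r - 4) = r - (-4 + r) = r + (4 - r) = 4)
(o(-6) - 126)² = (4 - 126)² = (-122)² = 14884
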